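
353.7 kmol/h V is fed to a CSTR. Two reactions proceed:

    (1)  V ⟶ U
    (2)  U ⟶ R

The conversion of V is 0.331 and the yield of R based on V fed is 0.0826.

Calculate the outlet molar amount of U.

87.9 kmol/h

Conversion of V: V consumed = 1ξ₁ = 0.331 × 353.7 → ξ₁ = 117.1 kmol/h.
Yield of R: 1ξ₂ / 353.7 = 0.0826 → ξ₂ = 29.22 kmol/h.
Outlet amounts (n = n₀ + Σ ν·ξ):
  V: 353.7 − 1(117.1) = 236.6
  U: 0 + 1(117.1) − 1(29.22) = 87.86
  R: 0 + 1(29.22) = 29.22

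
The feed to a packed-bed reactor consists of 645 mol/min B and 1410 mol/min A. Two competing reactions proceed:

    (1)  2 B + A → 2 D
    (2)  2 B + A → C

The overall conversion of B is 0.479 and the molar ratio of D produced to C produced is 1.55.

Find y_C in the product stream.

0.048

Conversion of B: B consumed = 0.479 × 645 = 309 mol/min = 2ξ₁ + 2ξ₂.
Selectivity: 2ξ₁ / (1ξ₂) = 1.55 → ξ₁ = 0.775 ξ₂.
Substitute: (2·0.775 + 2) ξ₂ = 309 → ξ₂ = 87.03 mol/min, ξ₁ = 67.45 mol/min.
Outlet amounts (n = n₀ + Σ ν·ξ):
  B: 645 − 2(67.45) − 2(87.03) = 336
  A: 1410 − 1(67.45) − 1(87.03) = 1256
  D: 0 + 2(67.45) = 134.9
  C: 0 + 1(87.03) = 87.03
Total out = 1813 mol/min; y_C = 87.03 / 1813 = 0.04799.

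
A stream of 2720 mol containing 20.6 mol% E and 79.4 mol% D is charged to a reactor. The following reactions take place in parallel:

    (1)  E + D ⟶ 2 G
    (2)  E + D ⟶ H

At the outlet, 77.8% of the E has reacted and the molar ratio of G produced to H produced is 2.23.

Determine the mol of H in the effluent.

206 mol

Conversion of E: E consumed = 0.778 × 560.3 = 435.9 mol = 1ξ₁ + 1ξ₂.
Selectivity: 2ξ₁ / (1ξ₂) = 2.23 → ξ₁ = 1.115 ξ₂.
Substitute: (1·1.115 + 1) ξ₂ = 435.9 → ξ₂ = 206.1 mol, ξ₁ = 229.8 mol.
Outlet amounts (n = n₀ + Σ ν·ξ):
  E: 560.3 − 1(229.8) − 1(206.1) = 124.4
  D: 2160 − 1(229.8) − 1(206.1) = 1724
  G: 0 + 2(229.8) = 459.6
  H: 0 + 1(206.1) = 206.1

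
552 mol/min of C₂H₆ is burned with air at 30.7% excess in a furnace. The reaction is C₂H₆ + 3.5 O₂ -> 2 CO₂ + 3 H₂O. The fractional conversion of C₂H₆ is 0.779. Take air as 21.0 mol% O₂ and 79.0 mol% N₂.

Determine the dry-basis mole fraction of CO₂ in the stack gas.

Stoichiometric O₂ = 3.5 × 552 = 1932 mol/min; O₂ fed = 1932 × 1.307 = 2525 mol/min.
N₂ fed = 2525 × 79/21 = 9499 mol/min.
Fuel reacted = 0.779 × 552 → ξ = 430 mol/min.
Outlet (n = n₀ + ν ξ):
  C₂H₆: 552 − 1(430) = 122
  O₂: 2525 − 3.5(430) = 1020
  N₂: 9499 (inert)
  CO₂: 0 + 2(430) = 860
  H₂O: 0 + 3(430) = 1290
Dry total = 11500 mol/min; y_CO₂ (dry) = 860 / 11500 = 0.07478.

0.0748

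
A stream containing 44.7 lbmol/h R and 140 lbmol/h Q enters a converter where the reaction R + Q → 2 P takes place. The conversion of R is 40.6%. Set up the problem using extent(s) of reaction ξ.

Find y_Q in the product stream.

0.66

R reacted = 0.406 × 44.7 = 18.15 lbmol/h; ν_R = −1, so ξ = 18.15/1 = 18.15 lbmol/h.
Outlet amounts (n = n₀ + ν ξ):
  R: 44.7 − 1(18.15) = 26.55
  Q: 140 − 1(18.15) = 121.9
  P: 0 + 2(18.15) = 36.3
Total out = 184.7 lbmol/h; y_Q = 121.9 / 184.7 = 0.6597.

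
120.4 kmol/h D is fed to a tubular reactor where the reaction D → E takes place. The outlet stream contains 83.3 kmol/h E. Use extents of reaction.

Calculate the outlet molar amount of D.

For E: n = n₀ + 1ξ → 83.3 = 0 + 1ξ, giving ξ = 83.3 kmol/h.
Outlet amounts (n = n₀ + ν ξ):
  D: 120.4 − 1(83.3) = 37.1
  E: 0 + 1(83.3) = 83.3

37.1 kmol/h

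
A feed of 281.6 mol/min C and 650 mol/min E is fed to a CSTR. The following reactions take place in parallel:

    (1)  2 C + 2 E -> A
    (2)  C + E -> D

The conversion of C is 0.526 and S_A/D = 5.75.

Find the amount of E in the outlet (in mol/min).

502 mol/min

Conversion of C: C consumed = 0.526 × 281.6 = 148.1 mol/min = 2ξ₁ + 1ξ₂.
Selectivity: 1ξ₁ / (1ξ₂) = 5.75 → ξ₁ = 5.75 ξ₂.
Substitute: (2·5.75 + 1) ξ₂ = 148.1 → ξ₂ = 11.85 mol/min, ξ₁ = 68.14 mol/min.
Outlet amounts (n = n₀ + Σ ν·ξ):
  C: 281.6 − 2(68.14) − 1(11.85) = 133.5
  E: 650 − 2(68.14) − 1(11.85) = 501.9
  A: 0 + 1(68.14) = 68.14
  D: 0 + 1(11.85) = 11.85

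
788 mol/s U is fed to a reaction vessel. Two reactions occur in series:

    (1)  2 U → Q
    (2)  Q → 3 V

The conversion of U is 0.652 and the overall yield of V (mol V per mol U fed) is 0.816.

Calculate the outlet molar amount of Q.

Conversion of U: U consumed = 2ξ₁ = 0.652 × 788 → ξ₁ = 256.9 mol/s.
Yield of V: 3ξ₂ / 788 = 0.816 → ξ₂ = 214.3 mol/s.
Outlet amounts (n = n₀ + Σ ν·ξ):
  U: 788 − 2(256.9) = 274.2
  Q: 0 + 1(256.9) − 1(214.3) = 42.55
  V: 0 + 3(214.3) = 643

42.6 mol/s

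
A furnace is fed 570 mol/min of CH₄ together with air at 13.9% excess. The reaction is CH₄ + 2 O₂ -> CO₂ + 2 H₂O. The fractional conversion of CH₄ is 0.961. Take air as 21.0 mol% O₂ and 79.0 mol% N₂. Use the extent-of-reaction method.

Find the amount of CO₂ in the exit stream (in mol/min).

548 mol/min

Stoichiometric O₂ = 2 × 570 = 1140 mol/min; O₂ fed = 1140 × 1.139 = 1298 mol/min.
N₂ fed = 1298 × 79/21 = 4885 mol/min.
Fuel reacted = 0.961 × 570 → ξ = 547.8 mol/min.
Outlet (n = n₀ + ν ξ):
  CH₄: 570 − 1(547.8) = 22.23
  O₂: 1298 − 2(547.8) = 202.9
  N₂: 4885 (inert)
  CO₂: 0 + 1(547.8) = 547.8
  H₂O: 0 + 2(547.8) = 1096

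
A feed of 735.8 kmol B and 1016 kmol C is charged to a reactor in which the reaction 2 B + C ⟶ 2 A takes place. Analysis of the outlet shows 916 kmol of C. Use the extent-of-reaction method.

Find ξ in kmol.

For C: n = n₀ − 1ξ → 916 = 1016 − 1ξ, giving ξ = 100 kmol.
Outlet amounts (n = n₀ + ν ξ):
  B: 735.8 − 2(100) = 535.8
  C: 1016 − 1(100) = 916
  A: 0 + 2(100) = 200

ξ = 100 kmol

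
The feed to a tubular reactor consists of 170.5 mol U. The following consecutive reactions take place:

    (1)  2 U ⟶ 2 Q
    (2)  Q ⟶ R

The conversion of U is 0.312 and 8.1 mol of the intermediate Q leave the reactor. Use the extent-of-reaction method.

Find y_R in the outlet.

Conversion of U: U consumed = 2ξ₁ = 0.312 × 170.5 → ξ₁ = 26.6 mol.
Q balance: n_Q = 0 + 2ξ₁ − 1ξ₂ = 8.1 → ξ₂ = (2·26.6 − 8.1)/1 = 45.1 mol.
Outlet amounts (n = n₀ + Σ ν·ξ):
  U: 170.5 − 2(26.6) = 117.3
  Q: 0 + 2(26.6) − 1(45.1) = 8.1
  R: 0 + 1(45.1) = 45.1
Total out = 170.5 mol; y_R = 45.1 / 170.5 = 0.2645.

0.264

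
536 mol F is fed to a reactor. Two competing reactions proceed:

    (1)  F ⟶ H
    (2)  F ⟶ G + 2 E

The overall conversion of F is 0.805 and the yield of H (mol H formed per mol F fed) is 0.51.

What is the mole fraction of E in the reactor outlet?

Yield of H: 1ξ₁ / 536 = 0.51 → ξ₁ = 273.4 mol.
Conversion of F: 1ξ₁ + 1ξ₂ = 0.805 × 536 = 431.5 → ξ₂ = 158.1 mol.
Outlet amounts (n = n₀ + Σ ν·ξ):
  F: 536 − 1(273.4) − 1(158.1) = 104.5
  H: 0 + 1(273.4) = 273.4
  G: 0 + 1(158.1) = 158.1
  E: 0 + 2(158.1) = 316.2
Total out = 852.2 mol; y_E = 316.2 / 852.2 = 0.3711.

0.371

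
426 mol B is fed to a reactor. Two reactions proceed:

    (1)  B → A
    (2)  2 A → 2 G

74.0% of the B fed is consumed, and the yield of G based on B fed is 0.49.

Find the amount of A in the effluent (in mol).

Conversion of B: B consumed = 1ξ₁ = 0.74 × 426 → ξ₁ = 315.2 mol.
Yield of G: 2ξ₂ / 426 = 0.49 → ξ₂ = 104.4 mol.
Outlet amounts (n = n₀ + Σ ν·ξ):
  B: 426 − 1(315.2) = 110.8
  A: 0 + 1(315.2) − 2(104.4) = 106.5
  G: 0 + 2(104.4) = 208.7

106 mol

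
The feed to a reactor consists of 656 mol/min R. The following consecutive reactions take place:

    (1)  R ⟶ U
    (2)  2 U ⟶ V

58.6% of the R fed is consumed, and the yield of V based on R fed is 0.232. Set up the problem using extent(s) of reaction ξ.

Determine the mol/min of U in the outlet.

Conversion of R: R consumed = 1ξ₁ = 0.586 × 656 → ξ₁ = 384.4 mol/min.
Yield of V: 1ξ₂ / 656 = 0.232 → ξ₂ = 152.2 mol/min.
Outlet amounts (n = n₀ + Σ ν·ξ):
  R: 656 − 1(384.4) = 271.6
  U: 0 + 1(384.4) − 2(152.2) = 80.03
  V: 0 + 1(152.2) = 152.2

80 mol/min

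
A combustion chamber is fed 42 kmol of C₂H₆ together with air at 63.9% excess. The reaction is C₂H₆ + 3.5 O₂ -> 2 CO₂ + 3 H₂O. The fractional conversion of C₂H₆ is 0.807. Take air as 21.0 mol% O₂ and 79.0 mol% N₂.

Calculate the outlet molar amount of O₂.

122 kmol

Stoichiometric O₂ = 3.5 × 42 = 147 kmol; O₂ fed = 147 × 1.639 = 240.9 kmol.
N₂ fed = 240.9 × 79/21 = 906.4 kmol.
Fuel reacted = 0.807 × 42 → ξ = 33.89 kmol.
Outlet (n = n₀ + ν ξ):
  C₂H₆: 42 − 1(33.89) = 8.106
  O₂: 240.9 − 3.5(33.89) = 122.3
  N₂: 906.4 (inert)
  CO₂: 0 + 2(33.89) = 67.79
  H₂O: 0 + 3(33.89) = 101.7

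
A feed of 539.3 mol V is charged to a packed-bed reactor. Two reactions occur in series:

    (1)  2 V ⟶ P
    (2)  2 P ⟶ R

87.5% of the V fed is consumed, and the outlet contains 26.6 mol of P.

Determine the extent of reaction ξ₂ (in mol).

Conversion of V: V consumed = 2ξ₁ = 0.875 × 539.3 → ξ₁ = 235.9 mol.
P balance: n_P = 0 + 1ξ₁ − 2ξ₂ = 26.6 → ξ₂ = (1·235.9 − 26.6)/2 = 104.7 mol.
Outlet amounts (n = n₀ + Σ ν·ξ):
  V: 539.3 − 2(235.9) = 67.41
  P: 0 + 1(235.9) − 2(104.7) = 26.6
  R: 0 + 1(104.7) = 104.7

ξ₂ = 105 mol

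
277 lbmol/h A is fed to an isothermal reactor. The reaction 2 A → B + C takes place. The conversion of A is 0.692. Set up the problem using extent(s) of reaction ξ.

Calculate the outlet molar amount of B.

A reacted = 0.692 × 277 = 191.7 lbmol/h; ν_A = −2, so ξ = 191.7/2 = 95.84 lbmol/h.
Outlet amounts (n = n₀ + ν ξ):
  A: 277 − 2(95.84) = 85.32
  B: 0 + 1(95.84) = 95.84
  C: 0 + 1(95.84) = 95.84

95.8 lbmol/h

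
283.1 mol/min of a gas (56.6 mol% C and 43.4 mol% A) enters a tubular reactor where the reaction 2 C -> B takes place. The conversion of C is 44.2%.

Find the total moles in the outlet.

248 mol/min

C reacted = 0.442 × 160.2 = 70.82 mol/min; ν_C = −2, so ξ = 70.82/2 = 35.41 mol/min.
Outlet amounts (n = n₀ + ν ξ):
  C: 160.2 − 2(35.41) = 89.41
  B: 0 + 1(35.41) = 35.41
  A: 122.9 (inert)
Total out = 89.41 + 35.41 + 122.9 = 247.7 mol/min.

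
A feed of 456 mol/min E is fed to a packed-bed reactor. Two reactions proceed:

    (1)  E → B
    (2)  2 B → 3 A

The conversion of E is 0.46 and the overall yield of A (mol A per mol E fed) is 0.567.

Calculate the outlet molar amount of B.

Conversion of E: E consumed = 1ξ₁ = 0.46 × 456 → ξ₁ = 209.8 mol/min.
Yield of A: 3ξ₂ / 456 = 0.567 → ξ₂ = 86.18 mol/min.
Outlet amounts (n = n₀ + Σ ν·ξ):
  E: 456 − 1(209.8) = 246.2
  B: 0 + 1(209.8) − 2(86.18) = 37.39
  A: 0 + 3(86.18) = 258.6

37.4 mol/min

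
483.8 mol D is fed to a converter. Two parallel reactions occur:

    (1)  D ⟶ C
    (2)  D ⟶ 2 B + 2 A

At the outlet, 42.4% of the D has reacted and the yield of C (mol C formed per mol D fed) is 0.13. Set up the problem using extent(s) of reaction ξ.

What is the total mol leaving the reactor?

Yield of C: 1ξ₁ / 483.8 = 0.13 → ξ₁ = 62.89 mol.
Conversion of D: 1ξ₁ + 1ξ₂ = 0.424 × 483.8 = 205.1 → ξ₂ = 142.2 mol.
Outlet amounts (n = n₀ + Σ ν·ξ):
  D: 483.8 − 1(62.89) − 1(142.2) = 278.7
  C: 0 + 1(62.89) = 62.89
  B: 0 + 2(142.2) = 284.5
  A: 0 + 2(142.2) = 284.5
Total out = 278.7 + 62.89 + 284.5 + 284.5 = 910.5 mol.

911 mol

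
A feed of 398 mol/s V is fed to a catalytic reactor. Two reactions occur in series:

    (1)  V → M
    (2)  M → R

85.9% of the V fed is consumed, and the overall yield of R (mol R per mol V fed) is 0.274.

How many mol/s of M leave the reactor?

Conversion of V: V consumed = 1ξ₁ = 0.859 × 398 → ξ₁ = 341.9 mol/s.
Yield of R: 1ξ₂ / 398 = 0.274 → ξ₂ = 109.1 mol/s.
Outlet amounts (n = n₀ + Σ ν·ξ):
  V: 398 − 1(341.9) = 56.12
  M: 0 + 1(341.9) − 1(109.1) = 232.8
  R: 0 + 1(109.1) = 109.1

233 mol/s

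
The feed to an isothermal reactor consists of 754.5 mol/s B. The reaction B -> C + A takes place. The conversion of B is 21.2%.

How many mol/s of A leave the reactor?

160 mol/s

B reacted = 0.212 × 754.5 = 160 mol/s; ν_B = −1, so ξ = 160/1 = 160 mol/s.
Outlet amounts (n = n₀ + ν ξ):
  B: 754.5 − 1(160) = 594.5
  C: 0 + 1(160) = 160
  A: 0 + 1(160) = 160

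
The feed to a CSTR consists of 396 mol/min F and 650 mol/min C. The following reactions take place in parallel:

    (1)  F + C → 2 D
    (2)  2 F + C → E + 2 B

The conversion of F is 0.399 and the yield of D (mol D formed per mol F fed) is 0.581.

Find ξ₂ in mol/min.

ξ₂ = 21.5 mol/min

Yield of D: 2ξ₁ / 396 = 0.581 → ξ₁ = 115 mol/min.
Conversion of F: 1ξ₁ + 2ξ₂ = 0.399 × 396 = 158 → ξ₂ = 21.48 mol/min.
Outlet amounts (n = n₀ + Σ ν·ξ):
  F: 396 − 1(115) − 2(21.48) = 238
  C: 650 − 1(115) − 1(21.48) = 513.5
  D: 0 + 2(115) = 230.1
  E: 0 + 1(21.48) = 21.48
  B: 0 + 2(21.48) = 42.97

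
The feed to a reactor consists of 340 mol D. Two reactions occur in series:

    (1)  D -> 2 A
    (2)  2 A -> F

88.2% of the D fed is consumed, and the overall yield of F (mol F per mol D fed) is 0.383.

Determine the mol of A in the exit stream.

Conversion of D: D consumed = 1ξ₁ = 0.882 × 340 → ξ₁ = 299.9 mol.
Yield of F: 1ξ₂ / 340 = 0.383 → ξ₂ = 130.2 mol.
Outlet amounts (n = n₀ + Σ ν·ξ):
  D: 340 − 1(299.9) = 40.12
  A: 0 + 2(299.9) − 2(130.2) = 339.3
  F: 0 + 1(130.2) = 130.2

339 mol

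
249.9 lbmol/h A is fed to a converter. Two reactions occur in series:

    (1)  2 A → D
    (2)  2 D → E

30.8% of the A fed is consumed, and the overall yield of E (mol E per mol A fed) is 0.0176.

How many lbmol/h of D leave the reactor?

Conversion of A: A consumed = 2ξ₁ = 0.308 × 249.9 → ξ₁ = 38.48 lbmol/h.
Yield of E: 1ξ₂ / 249.9 = 0.0176 → ξ₂ = 4.398 lbmol/h.
Outlet amounts (n = n₀ + Σ ν·ξ):
  A: 249.9 − 2(38.48) = 172.9
  D: 0 + 1(38.48) − 2(4.398) = 29.69
  E: 0 + 1(4.398) = 4.398

29.7 lbmol/h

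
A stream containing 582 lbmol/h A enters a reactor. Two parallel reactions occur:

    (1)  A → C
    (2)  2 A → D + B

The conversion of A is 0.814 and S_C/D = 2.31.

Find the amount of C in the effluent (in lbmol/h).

254 lbmol/h

Conversion of A: A consumed = 0.814 × 582 = 473.7 lbmol/h = 1ξ₁ + 2ξ₂.
Selectivity: 1ξ₁ / (1ξ₂) = 2.31 → ξ₁ = 2.31 ξ₂.
Substitute: (1·2.31 + 2) ξ₂ = 473.7 → ξ₂ = 109.9 lbmol/h, ξ₁ = 253.9 lbmol/h.
Outlet amounts (n = n₀ + Σ ν·ξ):
  A: 582 − 1(253.9) − 2(109.9) = 108.3
  C: 0 + 1(253.9) = 253.9
  D: 0 + 1(109.9) = 109.9
  B: 0 + 1(109.9) = 109.9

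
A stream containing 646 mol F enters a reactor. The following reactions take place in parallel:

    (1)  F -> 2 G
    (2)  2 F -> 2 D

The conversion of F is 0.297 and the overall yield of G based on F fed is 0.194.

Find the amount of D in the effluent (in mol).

Yield of G: 2ξ₁ / 646 = 0.194 → ξ₁ = 62.66 mol.
Conversion of F: 1ξ₁ + 2ξ₂ = 0.297 × 646 = 191.9 → ξ₂ = 64.6 mol.
Outlet amounts (n = n₀ + Σ ν·ξ):
  F: 646 − 1(62.66) − 2(64.6) = 454.1
  G: 0 + 2(62.66) = 125.3
  D: 0 + 2(64.6) = 129.2

129 mol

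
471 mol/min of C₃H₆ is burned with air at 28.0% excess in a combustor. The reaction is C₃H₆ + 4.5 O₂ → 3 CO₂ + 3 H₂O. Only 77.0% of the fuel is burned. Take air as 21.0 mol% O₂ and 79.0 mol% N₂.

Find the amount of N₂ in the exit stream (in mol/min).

10200 mol/min

Stoichiometric O₂ = 4.5 × 471 = 2120 mol/min; O₂ fed = 2120 × 1.280 = 2713 mol/min.
N₂ fed = 2713 × 79/21 = 10210 mol/min.
Fuel reacted = 0.77 × 471 → ξ = 362.7 mol/min.
Outlet (n = n₀ + ν ξ):
  C₃H₆: 471 − 1(362.7) = 108.3
  O₂: 2713 − 4.5(362.7) = 1081
  N₂: 10210 (inert)
  CO₂: 0 + 3(362.7) = 1088
  H₂O: 0 + 3(362.7) = 1088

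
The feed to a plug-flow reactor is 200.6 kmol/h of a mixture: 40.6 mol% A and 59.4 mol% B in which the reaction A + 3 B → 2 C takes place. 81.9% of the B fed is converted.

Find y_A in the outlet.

0.361

B reacted = 0.819 × 119.2 = 97.59 kmol/h; ν_B = −3, so ξ = 97.59/3 = 32.53 kmol/h.
Outlet amounts (n = n₀ + ν ξ):
  A: 81.44 − 1(32.53) = 48.91
  B: 119.2 − 3(32.53) = 21.57
  C: 0 + 2(32.53) = 65.06
Total out = 135.5 kmol/h; y_A = 48.91 / 135.5 = 0.3609.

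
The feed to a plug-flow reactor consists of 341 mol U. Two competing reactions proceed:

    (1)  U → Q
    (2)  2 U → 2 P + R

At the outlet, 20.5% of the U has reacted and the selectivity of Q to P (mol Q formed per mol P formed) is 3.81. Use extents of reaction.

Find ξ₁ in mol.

ξ₁ = 55.4 mol

Conversion of U: U consumed = 0.205 × 341 = 69.91 mol = 1ξ₁ + 2ξ₂.
Selectivity: 1ξ₁ / (2ξ₂) = 3.81 → ξ₁ = 7.62 ξ₂.
Substitute: (1·7.62 + 2) ξ₂ = 69.91 → ξ₂ = 7.267 mol, ξ₁ = 55.37 mol.
Outlet amounts (n = n₀ + Σ ν·ξ):
  U: 341 − 1(55.37) − 2(7.267) = 271.1
  Q: 0 + 1(55.37) = 55.37
  P: 0 + 2(7.267) = 14.53
  R: 0 + 1(7.267) = 7.267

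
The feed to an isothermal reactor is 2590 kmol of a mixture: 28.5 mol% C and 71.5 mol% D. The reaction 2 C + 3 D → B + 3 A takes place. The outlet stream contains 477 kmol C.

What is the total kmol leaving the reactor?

2460 kmol

For C: n = n₀ − 2ξ → 477 = 738.1 − 2ξ, giving ξ = 130.6 kmol.
Outlet amounts (n = n₀ + ν ξ):
  C: 738.1 − 2(130.6) = 477
  D: 1852 − 3(130.6) = 1460
  B: 0 + 1(130.6) = 130.6
  A: 0 + 3(130.6) = 391.7
Total out = 477 + 1460 + 130.6 + 391.7 = 2459 kmol.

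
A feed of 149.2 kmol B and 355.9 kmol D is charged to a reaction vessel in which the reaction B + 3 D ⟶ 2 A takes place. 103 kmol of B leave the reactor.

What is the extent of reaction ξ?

For B: n = n₀ − 1ξ → 103 = 149.2 − 1ξ, giving ξ = 46.2 kmol.
Outlet amounts (n = n₀ + ν ξ):
  B: 149.2 − 1(46.2) = 103
  D: 355.9 − 3(46.2) = 217.3
  A: 0 + 2(46.2) = 92.4

ξ = 46.2 kmol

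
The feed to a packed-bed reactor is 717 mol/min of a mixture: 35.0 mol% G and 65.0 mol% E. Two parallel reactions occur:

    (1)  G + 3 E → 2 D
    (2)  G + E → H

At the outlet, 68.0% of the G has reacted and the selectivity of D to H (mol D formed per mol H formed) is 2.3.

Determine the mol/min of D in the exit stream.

183 mol/min

Conversion of G: G consumed = 0.68 × 250.9 = 170.6 mol/min = 1ξ₁ + 1ξ₂.
Selectivity: 2ξ₁ / (1ξ₂) = 2.3 → ξ₁ = 1.15 ξ₂.
Substitute: (1·1.15 + 1) ξ₂ = 170.6 → ξ₂ = 79.37 mol/min, ξ₁ = 91.28 mol/min.
Outlet amounts (n = n₀ + Σ ν·ξ):
  G: 250.9 − 1(91.28) − 1(79.37) = 80.3
  E: 466.1 − 3(91.28) − 1(79.37) = 112.9
  D: 0 + 2(91.28) = 182.6
  H: 0 + 1(79.37) = 79.37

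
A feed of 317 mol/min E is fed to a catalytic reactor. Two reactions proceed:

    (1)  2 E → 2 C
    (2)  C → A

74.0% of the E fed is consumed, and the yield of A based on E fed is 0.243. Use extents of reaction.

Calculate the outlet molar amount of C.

158 mol/min

Conversion of E: E consumed = 2ξ₁ = 0.74 × 317 → ξ₁ = 117.3 mol/min.
Yield of A: 1ξ₂ / 317 = 0.243 → ξ₂ = 77.03 mol/min.
Outlet amounts (n = n₀ + Σ ν·ξ):
  E: 317 − 2(117.3) = 82.42
  C: 0 + 2(117.3) − 1(77.03) = 157.5
  A: 0 + 1(77.03) = 77.03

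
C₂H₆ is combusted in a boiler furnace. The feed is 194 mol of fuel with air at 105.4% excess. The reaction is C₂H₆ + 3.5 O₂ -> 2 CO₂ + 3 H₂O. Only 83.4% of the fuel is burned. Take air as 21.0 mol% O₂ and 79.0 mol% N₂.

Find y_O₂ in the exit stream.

0.12

Stoichiometric O₂ = 3.5 × 194 = 679 mol; O₂ fed = 679 × 2.054 = 1395 mol.
N₂ fed = 1395 × 79/21 = 5247 mol.
Fuel reacted = 0.834 × 194 → ξ = 161.8 mol.
Outlet (n = n₀ + ν ξ):
  C₂H₆: 194 − 1(161.8) = 32.2
  O₂: 1395 − 3.5(161.8) = 828.4
  N₂: 5247 (inert)
  CO₂: 0 + 2(161.8) = 323.6
  H₂O: 0 + 3(161.8) = 485.4
Total out = 6916 mol; y_O₂ = 828.4 / 6916 = 0.1198.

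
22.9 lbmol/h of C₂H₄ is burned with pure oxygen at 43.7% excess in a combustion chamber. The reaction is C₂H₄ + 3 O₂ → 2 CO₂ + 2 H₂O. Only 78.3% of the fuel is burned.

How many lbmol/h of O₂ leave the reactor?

Stoichiometric O₂ = 3 × 22.9 = 68.7 lbmol/h; O₂ fed = 68.7 × 1.437 = 98.72 lbmol/h.
Fuel reacted = 0.783 × 22.9 → ξ = 17.93 lbmol/h.
Outlet (n = n₀ + ν ξ):
  C₂H₄: 22.9 − 1(17.93) = 4.969
  O₂: 98.72 − 3(17.93) = 44.93
  CO₂: 0 + 2(17.93) = 35.86
  H₂O: 0 + 2(17.93) = 35.86

44.9 lbmol/h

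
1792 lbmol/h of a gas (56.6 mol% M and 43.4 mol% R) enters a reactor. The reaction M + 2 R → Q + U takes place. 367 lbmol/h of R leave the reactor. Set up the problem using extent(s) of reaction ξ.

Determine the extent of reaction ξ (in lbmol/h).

For R: n = n₀ − 2ξ → 367 = 777.7 − 2ξ, giving ξ = 205.4 lbmol/h.
Outlet amounts (n = n₀ + ν ξ):
  M: 1014 − 1(205.4) = 808.9
  R: 777.7 − 2(205.4) = 367
  Q: 0 + 1(205.4) = 205.4
  U: 0 + 1(205.4) = 205.4

ξ = 205 lbmol/h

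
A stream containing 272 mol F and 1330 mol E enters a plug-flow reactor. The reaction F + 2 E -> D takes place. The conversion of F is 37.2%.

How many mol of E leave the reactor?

1130 mol

F reacted = 0.372 × 272 = 101.2 mol; ν_F = −1, so ξ = 101.2/1 = 101.2 mol.
Outlet amounts (n = n₀ + ν ξ):
  F: 272 − 1(101.2) = 170.8
  E: 1330 − 2(101.2) = 1128
  D: 0 + 1(101.2) = 101.2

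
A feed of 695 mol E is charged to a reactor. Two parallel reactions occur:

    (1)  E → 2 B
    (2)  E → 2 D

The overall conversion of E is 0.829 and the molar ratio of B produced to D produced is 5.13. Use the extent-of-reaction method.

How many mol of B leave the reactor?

964 mol

Conversion of E: E consumed = 0.829 × 695 = 576.2 mol = 1ξ₁ + 1ξ₂.
Selectivity: 2ξ₁ / (2ξ₂) = 5.13 → ξ₁ = 5.13 ξ₂.
Substitute: (1·5.13 + 1) ξ₂ = 576.2 → ξ₂ = 93.99 mol, ξ₁ = 482.2 mol.
Outlet amounts (n = n₀ + Σ ν·ξ):
  E: 695 − 1(482.2) − 1(93.99) = 118.8
  B: 0 + 2(482.2) = 964.3
  D: 0 + 2(93.99) = 188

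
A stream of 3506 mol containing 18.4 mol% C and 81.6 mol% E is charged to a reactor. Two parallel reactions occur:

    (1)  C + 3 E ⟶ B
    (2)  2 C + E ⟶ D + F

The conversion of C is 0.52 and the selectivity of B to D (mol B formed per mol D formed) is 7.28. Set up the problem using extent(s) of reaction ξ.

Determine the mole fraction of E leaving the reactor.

0.759

Conversion of C: C consumed = 0.52 × 645.1 = 335.5 mol = 1ξ₁ + 2ξ₂.
Selectivity: 1ξ₁ / (1ξ₂) = 7.28 → ξ₁ = 7.28 ξ₂.
Substitute: (1·7.28 + 2) ξ₂ = 335.5 → ξ₂ = 36.15 mol, ξ₁ = 263.2 mol.
Outlet amounts (n = n₀ + Σ ν·ξ):
  C: 645.1 − 1(263.2) − 2(36.15) = 309.6
  E: 2861 − 3(263.2) − 1(36.15) = 2035
  B: 0 + 1(263.2) = 263.2
  D: 0 + 1(36.15) = 36.15
  F: 0 + 1(36.15) = 36.15
Total out = 2680 mol; y_E = 2035 / 2680 = 0.7593.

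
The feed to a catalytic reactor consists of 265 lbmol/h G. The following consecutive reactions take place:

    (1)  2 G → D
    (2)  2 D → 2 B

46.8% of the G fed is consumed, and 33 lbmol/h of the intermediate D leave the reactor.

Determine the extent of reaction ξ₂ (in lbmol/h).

Conversion of G: G consumed = 2ξ₁ = 0.468 × 265 → ξ₁ = 62.01 lbmol/h.
D balance: n_D = 0 + 1ξ₁ − 2ξ₂ = 33 → ξ₂ = (1·62.01 − 33)/2 = 14.51 lbmol/h.
Outlet amounts (n = n₀ + Σ ν·ξ):
  G: 265 − 2(62.01) = 141
  D: 0 + 1(62.01) − 2(14.51) = 33
  B: 0 + 2(14.51) = 29.01

ξ₂ = 14.5 lbmol/h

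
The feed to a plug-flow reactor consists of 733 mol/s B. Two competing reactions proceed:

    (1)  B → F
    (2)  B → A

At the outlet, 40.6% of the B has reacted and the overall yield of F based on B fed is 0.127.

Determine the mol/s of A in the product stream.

205 mol/s

Yield of F: 1ξ₁ / 733 = 0.127 → ξ₁ = 93.09 mol/s.
Conversion of B: 1ξ₁ + 1ξ₂ = 0.406 × 733 = 297.6 → ξ₂ = 204.5 mol/s.
Outlet amounts (n = n₀ + Σ ν·ξ):
  B: 733 − 1(93.09) − 1(204.5) = 435.4
  F: 0 + 1(93.09) = 93.09
  A: 0 + 1(204.5) = 204.5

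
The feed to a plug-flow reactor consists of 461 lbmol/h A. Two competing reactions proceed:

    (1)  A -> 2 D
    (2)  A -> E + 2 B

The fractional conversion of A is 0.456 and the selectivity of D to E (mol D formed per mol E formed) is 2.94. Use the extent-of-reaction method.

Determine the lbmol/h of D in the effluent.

Conversion of A: A consumed = 0.456 × 461 = 210.2 lbmol/h = 1ξ₁ + 1ξ₂.
Selectivity: 2ξ₁ / (1ξ₂) = 2.94 → ξ₁ = 1.47 ξ₂.
Substitute: (1·1.47 + 1) ξ₂ = 210.2 → ξ₂ = 85.11 lbmol/h, ξ₁ = 125.1 lbmol/h.
Outlet amounts (n = n₀ + Σ ν·ξ):
  A: 461 − 1(125.1) − 1(85.11) = 250.8
  D: 0 + 2(125.1) = 250.2
  E: 0 + 1(85.11) = 85.11
  B: 0 + 2(85.11) = 170.2

250 lbmol/h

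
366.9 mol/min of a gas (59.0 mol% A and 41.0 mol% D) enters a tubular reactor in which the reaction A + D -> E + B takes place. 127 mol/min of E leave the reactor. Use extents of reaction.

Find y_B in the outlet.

0.346

For E: n = n₀ + 1ξ → 127 = 0 + 1ξ, giving ξ = 127 mol/min.
Outlet amounts (n = n₀ + ν ξ):
  A: 216.5 − 1(127) = 89.47
  D: 150.4 − 1(127) = 23.43
  E: 0 + 1(127) = 127
  B: 0 + 1(127) = 127
Total out = 366.9 mol/min; y_B = 127 / 366.9 = 0.3461.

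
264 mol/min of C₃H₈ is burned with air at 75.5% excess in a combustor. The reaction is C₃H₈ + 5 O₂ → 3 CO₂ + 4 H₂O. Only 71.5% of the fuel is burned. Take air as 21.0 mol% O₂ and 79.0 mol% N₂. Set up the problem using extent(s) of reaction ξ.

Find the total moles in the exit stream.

Stoichiometric O₂ = 5 × 264 = 1320 mol/min; O₂ fed = 1320 × 1.755 = 2317 mol/min.
N₂ fed = 2317 × 79/21 = 8715 mol/min.
Fuel reacted = 0.715 × 264 → ξ = 188.8 mol/min.
Outlet (n = n₀ + ν ξ):
  C₃H₈: 264 − 1(188.8) = 75.24
  O₂: 2317 − 5(188.8) = 1373
  N₂: 8715 (inert)
  CO₂: 0 + 3(188.8) = 566.3
  H₂O: 0 + 4(188.8) = 755
Total out = 75.24 + 1373 + 8715 + 566.3 + 755 = 11480 mol/min.

11500 mol/min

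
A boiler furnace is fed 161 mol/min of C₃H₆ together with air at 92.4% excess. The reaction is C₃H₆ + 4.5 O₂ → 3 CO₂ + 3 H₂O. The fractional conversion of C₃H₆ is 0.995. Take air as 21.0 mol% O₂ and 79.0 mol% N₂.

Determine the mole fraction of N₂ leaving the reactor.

Stoichiometric O₂ = 4.5 × 161 = 724.5 mol/min; O₂ fed = 724.5 × 1.924 = 1394 mol/min.
N₂ fed = 1394 × 79/21 = 5244 mol/min.
Fuel reacted = 0.995 × 161 → ξ = 160.2 mol/min.
Outlet (n = n₀ + ν ξ):
  C₃H₆: 161 − 1(160.2) = 0.805
  O₂: 1394 − 4.5(160.2) = 673.1
  N₂: 5244 (inert)
  CO₂: 0 + 3(160.2) = 480.6
  H₂O: 0 + 3(160.2) = 480.6
Total out = 6879 mol/min; y_N₂ = 5244 / 6879 = 0.7623.

0.762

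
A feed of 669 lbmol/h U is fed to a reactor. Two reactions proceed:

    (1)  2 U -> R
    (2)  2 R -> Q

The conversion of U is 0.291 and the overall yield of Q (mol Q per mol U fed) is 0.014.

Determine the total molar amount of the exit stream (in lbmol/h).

Conversion of U: U consumed = 2ξ₁ = 0.291 × 669 → ξ₁ = 97.34 lbmol/h.
Yield of Q: 1ξ₂ / 669 = 0.014 → ξ₂ = 9.366 lbmol/h.
Outlet amounts (n = n₀ + Σ ν·ξ):
  U: 669 − 2(97.34) = 474.3
  R: 0 + 1(97.34) − 2(9.366) = 78.61
  Q: 0 + 1(9.366) = 9.366
Total out = 474.3 + 78.61 + 9.366 = 562.3 lbmol/h.

562 lbmol/h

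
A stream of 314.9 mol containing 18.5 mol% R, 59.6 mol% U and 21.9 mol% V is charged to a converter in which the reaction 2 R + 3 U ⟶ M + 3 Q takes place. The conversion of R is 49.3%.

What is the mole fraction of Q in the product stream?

0.143

R reacted = 0.493 × 58.26 = 28.72 mol; ν_R = −2, so ξ = 28.72/2 = 14.36 mol.
Outlet amounts (n = n₀ + ν ξ):
  R: 58.26 − 2(14.36) = 29.54
  U: 187.7 − 3(14.36) = 144.6
  M: 0 + 1(14.36) = 14.36
  Q: 0 + 3(14.36) = 43.08
  V: 68.96 (inert)
Total out = 300.5 mol; y_Q = 43.08 / 300.5 = 0.1433.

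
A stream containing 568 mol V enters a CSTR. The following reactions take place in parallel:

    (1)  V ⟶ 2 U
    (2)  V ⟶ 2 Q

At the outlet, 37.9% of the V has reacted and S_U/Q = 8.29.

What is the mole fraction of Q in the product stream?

0.0592

Conversion of V: V consumed = 0.379 × 568 = 215.3 mol = 1ξ₁ + 1ξ₂.
Selectivity: 2ξ₁ / (2ξ₂) = 8.29 → ξ₁ = 8.29 ξ₂.
Substitute: (1·8.29 + 1) ξ₂ = 215.3 → ξ₂ = 23.17 mol, ξ₁ = 192.1 mol.
Outlet amounts (n = n₀ + Σ ν·ξ):
  V: 568 − 1(192.1) − 1(23.17) = 352.7
  U: 0 + 2(192.1) = 384.2
  Q: 0 + 2(23.17) = 46.34
Total out = 783.3 mol; y_Q = 46.34 / 783.3 = 0.05917.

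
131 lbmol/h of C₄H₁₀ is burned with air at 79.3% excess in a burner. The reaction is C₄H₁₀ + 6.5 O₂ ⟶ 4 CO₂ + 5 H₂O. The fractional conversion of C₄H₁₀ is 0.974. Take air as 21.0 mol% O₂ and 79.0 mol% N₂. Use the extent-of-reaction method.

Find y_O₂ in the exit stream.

Stoichiometric O₂ = 6.5 × 131 = 851.5 lbmol/h; O₂ fed = 851.5 × 1.793 = 1527 lbmol/h.
N₂ fed = 1527 × 79/21 = 5743 lbmol/h.
Fuel reacted = 0.974 × 131 → ξ = 127.6 lbmol/h.
Outlet (n = n₀ + ν ξ):
  C₄H₁₀: 131 − 1(127.6) = 3.406
  O₂: 1527 − 6.5(127.6) = 697.4
  N₂: 5743 (inert)
  CO₂: 0 + 4(127.6) = 510.4
  H₂O: 0 + 5(127.6) = 638
Total out = 7593 lbmol/h; y_O₂ = 697.4 / 7593 = 0.09185.

0.0919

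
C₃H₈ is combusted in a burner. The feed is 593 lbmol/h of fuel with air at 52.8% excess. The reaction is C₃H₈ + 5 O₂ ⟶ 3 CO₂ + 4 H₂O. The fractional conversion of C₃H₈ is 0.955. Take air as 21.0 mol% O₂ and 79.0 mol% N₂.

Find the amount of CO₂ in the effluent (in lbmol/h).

1700 lbmol/h

Stoichiometric O₂ = 5 × 593 = 2965 lbmol/h; O₂ fed = 2965 × 1.528 = 4531 lbmol/h.
N₂ fed = 4531 × 79/21 = 17040 lbmol/h.
Fuel reacted = 0.955 × 593 → ξ = 566.3 lbmol/h.
Outlet (n = n₀ + ν ξ):
  C₃H₈: 593 − 1(566.3) = 26.69
  O₂: 4531 − 5(566.3) = 1699
  N₂: 17040 (inert)
  CO₂: 0 + 3(566.3) = 1699
  H₂O: 0 + 4(566.3) = 2265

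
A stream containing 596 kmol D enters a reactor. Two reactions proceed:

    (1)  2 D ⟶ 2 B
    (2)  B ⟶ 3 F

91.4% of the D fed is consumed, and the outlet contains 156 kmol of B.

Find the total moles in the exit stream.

Conversion of D: D consumed = 2ξ₁ = 0.914 × 596 → ξ₁ = 272.4 kmol.
B balance: n_B = 0 + 2ξ₁ − 1ξ₂ = 156 → ξ₂ = (2·272.4 − 156)/1 = 388.7 kmol.
Outlet amounts (n = n₀ + Σ ν·ξ):
  D: 596 − 2(272.4) = 51.26
  B: 0 + 2(272.4) − 1(388.7) = 156
  F: 0 + 3(388.7) = 1166
Total out = 51.26 + 156 + 1166 = 1373 kmol.

1370 kmol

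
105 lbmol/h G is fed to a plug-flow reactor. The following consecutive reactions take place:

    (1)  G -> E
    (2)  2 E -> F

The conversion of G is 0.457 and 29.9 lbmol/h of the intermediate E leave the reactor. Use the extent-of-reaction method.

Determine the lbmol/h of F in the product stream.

9.04 lbmol/h

Conversion of G: G consumed = 1ξ₁ = 0.457 × 105 → ξ₁ = 47.98 lbmol/h.
E balance: n_E = 0 + 1ξ₁ − 2ξ₂ = 29.9 → ξ₂ = (1·47.98 − 29.9)/2 = 9.043 lbmol/h.
Outlet amounts (n = n₀ + Σ ν·ξ):
  G: 105 − 1(47.98) = 57.02
  E: 0 + 1(47.98) − 2(9.043) = 29.9
  F: 0 + 1(9.043) = 9.043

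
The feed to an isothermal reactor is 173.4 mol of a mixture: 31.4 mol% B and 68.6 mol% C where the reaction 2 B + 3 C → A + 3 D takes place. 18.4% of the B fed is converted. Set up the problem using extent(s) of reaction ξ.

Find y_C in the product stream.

B reacted = 0.184 × 54.45 = 10.02 mol; ν_B = −2, so ξ = 10.02/2 = 5.009 mol.
Outlet amounts (n = n₀ + ν ξ):
  B: 54.45 − 2(5.009) = 44.43
  C: 119 − 3(5.009) = 103.9
  A: 0 + 1(5.009) = 5.009
  D: 0 + 3(5.009) = 15.03
Total out = 168.4 mol; y_C = 103.9 / 168.4 = 0.6172.

0.617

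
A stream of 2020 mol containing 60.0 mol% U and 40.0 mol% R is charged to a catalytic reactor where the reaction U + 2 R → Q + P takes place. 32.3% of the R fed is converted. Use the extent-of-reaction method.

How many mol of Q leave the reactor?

R reacted = 0.323 × 808 = 261 mol; ν_R = −2, so ξ = 261/2 = 130.5 mol.
Outlet amounts (n = n₀ + ν ξ):
  U: 1212 − 1(130.5) = 1082
  R: 808 − 2(130.5) = 547
  Q: 0 + 1(130.5) = 130.5
  P: 0 + 1(130.5) = 130.5

130 mol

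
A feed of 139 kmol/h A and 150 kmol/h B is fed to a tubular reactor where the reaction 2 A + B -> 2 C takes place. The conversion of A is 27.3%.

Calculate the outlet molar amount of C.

37.9 kmol/h

A reacted = 0.273 × 139 = 37.95 kmol/h; ν_A = −2, so ξ = 37.95/2 = 18.97 kmol/h.
Outlet amounts (n = n₀ + ν ξ):
  A: 139 − 2(18.97) = 101.1
  B: 150 − 1(18.97) = 131
  C: 0 + 2(18.97) = 37.95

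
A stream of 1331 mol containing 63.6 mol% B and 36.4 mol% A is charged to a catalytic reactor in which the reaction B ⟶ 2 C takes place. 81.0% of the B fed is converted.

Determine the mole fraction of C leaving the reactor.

0.68

B reacted = 0.81 × 846.5 = 685.7 mol; ν_B = −1, so ξ = 685.7/1 = 685.7 mol.
Outlet amounts (n = n₀ + ν ξ):
  B: 846.5 − 1(685.7) = 160.8
  C: 0 + 2(685.7) = 1371
  A: 484.5 (inert)
Total out = 2017 mol; y_C = 1371 / 2017 = 0.68.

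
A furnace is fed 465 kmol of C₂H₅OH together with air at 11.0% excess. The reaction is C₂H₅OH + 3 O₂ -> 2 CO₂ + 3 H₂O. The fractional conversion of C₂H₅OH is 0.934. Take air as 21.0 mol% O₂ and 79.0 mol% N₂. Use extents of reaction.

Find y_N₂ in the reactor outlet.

Stoichiometric O₂ = 3 × 465 = 1395 kmol; O₂ fed = 1395 × 1.110 = 1548 kmol.
N₂ fed = 1548 × 79/21 = 5825 kmol.
Fuel reacted = 0.934 × 465 → ξ = 434.3 kmol.
Outlet (n = n₀ + ν ξ):
  C₂H₅OH: 465 − 1(434.3) = 30.69
  O₂: 1548 − 3(434.3) = 245.5
  N₂: 5825 (inert)
  CO₂: 0 + 2(434.3) = 868.6
  H₂O: 0 + 3(434.3) = 1303
Total out = 8273 kmol; y_N₂ = 5825 / 8273 = 0.7041.

0.704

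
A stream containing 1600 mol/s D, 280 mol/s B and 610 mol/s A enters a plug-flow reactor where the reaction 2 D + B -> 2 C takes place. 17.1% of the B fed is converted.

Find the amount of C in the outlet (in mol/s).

95.8 mol/s

B reacted = 0.171 × 280 = 47.88 mol/s; ν_B = −1, so ξ = 47.88/1 = 47.88 mol/s.
Outlet amounts (n = n₀ + ν ξ):
  D: 1600 − 2(47.88) = 1504
  B: 280 − 1(47.88) = 232.1
  C: 0 + 2(47.88) = 95.76
  A: 610 (inert)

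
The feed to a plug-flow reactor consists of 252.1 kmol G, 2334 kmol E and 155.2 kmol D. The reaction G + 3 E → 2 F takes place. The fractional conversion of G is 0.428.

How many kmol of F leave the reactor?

216 kmol

G reacted = 0.428 × 252.1 = 107.9 kmol; ν_G = −1, so ξ = 107.9/1 = 107.9 kmol.
Outlet amounts (n = n₀ + ν ξ):
  G: 252.1 − 1(107.9) = 144.2
  E: 2334 − 3(107.9) = 2010
  F: 0 + 2(107.9) = 215.8
  D: 155.2 (inert)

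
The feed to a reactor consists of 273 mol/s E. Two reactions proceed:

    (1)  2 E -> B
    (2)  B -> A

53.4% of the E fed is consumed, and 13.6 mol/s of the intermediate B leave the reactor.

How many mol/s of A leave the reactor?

Conversion of E: E consumed = 2ξ₁ = 0.534 × 273 → ξ₁ = 72.89 mol/s.
B balance: n_B = 0 + 1ξ₁ − 1ξ₂ = 13.6 → ξ₂ = (1·72.89 − 13.6)/1 = 59.29 mol/s.
Outlet amounts (n = n₀ + Σ ν·ξ):
  E: 273 − 2(72.89) = 127.2
  B: 0 + 1(72.89) − 1(59.29) = 13.6
  A: 0 + 1(59.29) = 59.29

59.3 mol/s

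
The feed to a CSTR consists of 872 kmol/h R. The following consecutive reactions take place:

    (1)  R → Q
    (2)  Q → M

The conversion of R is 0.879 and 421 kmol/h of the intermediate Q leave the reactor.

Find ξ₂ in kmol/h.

Conversion of R: R consumed = 1ξ₁ = 0.879 × 872 → ξ₁ = 766.5 kmol/h.
Q balance: n_Q = 0 + 1ξ₁ − 1ξ₂ = 421 → ξ₂ = (1·766.5 − 421)/1 = 345.5 kmol/h.
Outlet amounts (n = n₀ + Σ ν·ξ):
  R: 872 − 1(766.5) = 105.5
  Q: 0 + 1(766.5) − 1(345.5) = 421
  M: 0 + 1(345.5) = 345.5

ξ₂ = 345 kmol/h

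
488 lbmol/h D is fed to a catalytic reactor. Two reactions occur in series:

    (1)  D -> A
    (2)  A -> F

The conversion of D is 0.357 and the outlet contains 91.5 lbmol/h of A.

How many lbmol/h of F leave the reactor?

Conversion of D: D consumed = 1ξ₁ = 0.357 × 488 → ξ₁ = 174.2 lbmol/h.
A balance: n_A = 0 + 1ξ₁ − 1ξ₂ = 91.5 → ξ₂ = (1·174.2 − 91.5)/1 = 82.72 lbmol/h.
Outlet amounts (n = n₀ + Σ ν·ξ):
  D: 488 − 1(174.2) = 313.8
  A: 0 + 1(174.2) − 1(82.72) = 91.5
  F: 0 + 1(82.72) = 82.72

82.7 lbmol/h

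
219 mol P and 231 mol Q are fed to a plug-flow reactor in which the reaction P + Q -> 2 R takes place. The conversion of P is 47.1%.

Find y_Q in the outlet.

0.284

P reacted = 0.471 × 219 = 103.1 mol; ν_P = −1, so ξ = 103.1/1 = 103.1 mol.
Outlet amounts (n = n₀ + ν ξ):
  P: 219 − 1(103.1) = 115.9
  Q: 231 − 1(103.1) = 127.9
  R: 0 + 2(103.1) = 206.3
Total out = 450 mol; y_Q = 127.9 / 450 = 0.2841.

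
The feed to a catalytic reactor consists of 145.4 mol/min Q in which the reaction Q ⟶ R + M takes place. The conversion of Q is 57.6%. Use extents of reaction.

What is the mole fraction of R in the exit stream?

0.365

Q reacted = 0.576 × 145.4 = 83.75 mol/min; ν_Q = −1, so ξ = 83.75/1 = 83.75 mol/min.
Outlet amounts (n = n₀ + ν ξ):
  Q: 145.4 − 1(83.75) = 61.65
  R: 0 + 1(83.75) = 83.75
  M: 0 + 1(83.75) = 83.75
Total out = 229.2 mol/min; y_R = 83.75 / 229.2 = 0.3655.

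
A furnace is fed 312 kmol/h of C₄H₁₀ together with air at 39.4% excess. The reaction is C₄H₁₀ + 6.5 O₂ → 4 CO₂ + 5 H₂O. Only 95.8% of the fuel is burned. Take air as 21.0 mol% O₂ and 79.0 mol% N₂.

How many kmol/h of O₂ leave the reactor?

Stoichiometric O₂ = 6.5 × 312 = 2028 kmol/h; O₂ fed = 2028 × 1.394 = 2827 kmol/h.
N₂ fed = 2827 × 79/21 = 10640 kmol/h.
Fuel reacted = 0.958 × 312 → ξ = 298.9 kmol/h.
Outlet (n = n₀ + ν ξ):
  C₄H₁₀: 312 − 1(298.9) = 13.1
  O₂: 2827 − 6.5(298.9) = 884.2
  N₂: 10640 (inert)
  CO₂: 0 + 4(298.9) = 1196
  H₂O: 0 + 5(298.9) = 1494

884 kmol/h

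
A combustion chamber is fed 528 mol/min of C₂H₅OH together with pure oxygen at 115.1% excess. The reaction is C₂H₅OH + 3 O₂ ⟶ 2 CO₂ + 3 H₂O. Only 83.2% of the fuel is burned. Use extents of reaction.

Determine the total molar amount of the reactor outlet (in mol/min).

Stoichiometric O₂ = 3 × 528 = 1584 mol/min; O₂ fed = 1584 × 2.151 = 3407 mol/min.
Fuel reacted = 0.832 × 528 → ξ = 439.3 mol/min.
Outlet (n = n₀ + ν ξ):
  C₂H₅OH: 528 − 1(439.3) = 88.7
  O₂: 3407 − 3(439.3) = 2089
  CO₂: 0 + 2(439.3) = 878.6
  H₂O: 0 + 3(439.3) = 1318
Total out = 88.7 + 2089 + 878.6 + 1318 = 4374 mol/min.

4370 mol/min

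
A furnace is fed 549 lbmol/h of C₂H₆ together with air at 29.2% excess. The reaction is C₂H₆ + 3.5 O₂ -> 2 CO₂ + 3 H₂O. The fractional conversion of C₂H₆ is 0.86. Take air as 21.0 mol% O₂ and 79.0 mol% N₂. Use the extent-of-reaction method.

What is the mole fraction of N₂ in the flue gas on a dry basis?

0.835

Stoichiometric O₂ = 3.5 × 549 = 1922 lbmol/h; O₂ fed = 1922 × 1.292 = 2483 lbmol/h.
N₂ fed = 2483 × 79/21 = 9339 lbmol/h.
Fuel reacted = 0.86 × 549 → ξ = 472.1 lbmol/h.
Outlet (n = n₀ + ν ξ):
  C₂H₆: 549 − 1(472.1) = 76.86
  O₂: 2483 − 3.5(472.1) = 830.1
  N₂: 9339 (inert)
  CO₂: 0 + 2(472.1) = 944.3
  H₂O: 0 + 3(472.1) = 1416
Dry total = 11190 lbmol/h; y_N₂ (dry) = 9339 / 11190 = 0.8346.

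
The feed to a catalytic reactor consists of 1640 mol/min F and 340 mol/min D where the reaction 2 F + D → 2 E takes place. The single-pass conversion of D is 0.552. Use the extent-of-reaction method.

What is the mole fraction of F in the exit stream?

D reacted = 0.552 × 340 = 187.7 mol/min; ν_D = −1, so ξ = 187.7/1 = 187.7 mol/min.
Outlet amounts (n = n₀ + ν ξ):
  F: 1640 − 2(187.7) = 1265
  D: 340 − 1(187.7) = 152.3
  E: 0 + 2(187.7) = 375.4
Total out = 1792 mol/min; y_F = 1265 / 1792 = 0.7056.

0.706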